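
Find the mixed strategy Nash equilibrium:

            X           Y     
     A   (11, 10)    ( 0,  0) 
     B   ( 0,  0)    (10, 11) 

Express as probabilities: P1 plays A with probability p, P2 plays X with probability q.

p = 0.5238, q = 0.4762

Work:
Find probabilities that make opponent indifferent:
P2 chooses q to make P1 indifferent between A and B
P1 chooses p to make P2 indifferent between X and Y
Mixed NE: P1 plays (A: 0.5238, B: 0.4762), P2 plays (X: 0.4762, Y: 0.5238)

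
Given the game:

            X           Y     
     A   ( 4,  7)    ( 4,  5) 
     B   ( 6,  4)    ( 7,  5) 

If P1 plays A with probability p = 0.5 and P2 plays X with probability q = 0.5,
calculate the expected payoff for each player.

E[P1] = 5.25, E[P2] = 5.25

Work:
E[P1] = p·q·π₁(A,X) + p·(1-q)·π₁(A,Y) + (1-p)·q·π₁(B,X) + (1-p)·(1-q)·π₁(B,Y)
= 0.5·0.5·4 + 0.5·0.5·4 + 0.5·0.5·6 + 0.5·0.5·7
= 5.25

E[P2] = 5.25 (similar calculation)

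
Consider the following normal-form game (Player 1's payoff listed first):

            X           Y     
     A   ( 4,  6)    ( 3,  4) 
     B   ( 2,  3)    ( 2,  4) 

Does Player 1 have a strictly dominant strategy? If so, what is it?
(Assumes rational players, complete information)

Yes, Player 1's strictly dominant strategy is A

Work:
A strategy strictly dominates another if it gives a strictly higher payoff against every opponent action. Compare each pair of P1's strategies column-by-column:
  A vs B: [4 vs 2, 3 vs 2] → A strictly dominates B
  B vs A: [2 vs 4, 2 vs 3] → B does not strictly dominate A (column X: 2 ≤ 4)
A strictly dominates every other strategy → strictly dominant.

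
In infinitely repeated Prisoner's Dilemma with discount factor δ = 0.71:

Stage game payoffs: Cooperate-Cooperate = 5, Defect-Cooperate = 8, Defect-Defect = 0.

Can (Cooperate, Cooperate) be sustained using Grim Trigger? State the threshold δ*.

δ* = 0.375; since δ = 0.71 ≥ 0.375, cooperation can be sustained

Work:
For Grim Trigger:
Cooperate forever: 5/(1-δ)
Defect then punished: 8 + 0·δ/(1-δ)
Need: 5/(1-δ) ≥ 8 + 0·δ/(1-δ)
Solving: δ ≥ (T-R)/(T-P) = (8-5)/(8-0) = 0.375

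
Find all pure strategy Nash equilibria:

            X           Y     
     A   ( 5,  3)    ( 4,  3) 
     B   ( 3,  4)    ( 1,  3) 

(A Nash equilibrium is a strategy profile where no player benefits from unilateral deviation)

Nash equilibrium: (A, X), (A, Y)

Work:
Best responses:
  P1 vs X: payoffs [5, 3] → best response A (payoff 5)
  P1 vs Y: payoffs [4, 1] → best response A (payoff 4)
  P2 vs A: payoffs [3, 3] → best response X/Y (payoff 3)
  P2 vs B: payoffs [4, 3] → best response X (payoff 4)
Mutual best responses: (A,X), (A,Y) → Nash equilibria.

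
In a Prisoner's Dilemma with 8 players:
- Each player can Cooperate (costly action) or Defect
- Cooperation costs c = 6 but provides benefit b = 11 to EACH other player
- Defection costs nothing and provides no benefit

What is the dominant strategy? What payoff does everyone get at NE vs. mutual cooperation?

Dominant: Defect; NE payoff = 0; Coop payoff = 71

Work:
Defect dominates (saves cost c = 6, benefit to others is external)
NE: All defect → everyone gets 0
If all cooperate: each receives (7)×11 - 6 = 71
Social dilemma: 71 > 0 but NE gives 0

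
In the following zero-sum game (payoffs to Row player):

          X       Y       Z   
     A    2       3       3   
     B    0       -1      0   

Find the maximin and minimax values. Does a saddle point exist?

Maximin = 2, Minimax = 2, Saddle: True

Work:
Row minimums: [2, -1] → maximin = 2
Column maximums: [2, 3, 3] → minimax = 2
Saddle point exists! Game value = 2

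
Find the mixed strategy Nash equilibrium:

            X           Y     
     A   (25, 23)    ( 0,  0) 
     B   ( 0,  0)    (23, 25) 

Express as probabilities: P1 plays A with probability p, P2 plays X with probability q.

p = 0.5208, q = 0.4792

Work:
Find probabilities that make opponent indifferent:
P2 chooses q to make P1 indifferent between A and B
P1 chooses p to make P2 indifferent between X and Y
Mixed NE: P1 plays (A: 0.5208, B: 0.4792), P2 plays (X: 0.4792, Y: 0.5208)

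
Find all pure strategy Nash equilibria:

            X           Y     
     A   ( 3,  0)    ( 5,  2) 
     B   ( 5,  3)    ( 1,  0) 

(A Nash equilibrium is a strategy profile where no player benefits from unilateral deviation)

Nash equilibrium: (A, Y), (B, X)

Work:
Best responses:
  P1 vs X: payoffs [3, 5] → best response B (payoff 5)
  P1 vs Y: payoffs [5, 1] → best response A (payoff 5)
  P2 vs A: payoffs [0, 2] → best response Y (payoff 2)
  P2 vs B: payoffs [3, 0] → best response X (payoff 3)
Mutual best responses: (A,Y), (B,X) → Nash equilibria.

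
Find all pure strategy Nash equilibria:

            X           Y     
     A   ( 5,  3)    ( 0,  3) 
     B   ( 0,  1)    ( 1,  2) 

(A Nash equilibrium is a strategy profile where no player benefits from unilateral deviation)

Nash equilibrium: (A, X), (B, Y)

Work:
Best responses:
  P1 vs X: payoffs [5, 0] → best response A (payoff 5)
  P1 vs Y: payoffs [0, 1] → best response B (payoff 1)
  P2 vs A: payoffs [3, 3] → best response X/Y (payoff 3)
  P2 vs B: payoffs [1, 2] → best response Y (payoff 2)
Mutual best responses: (A,X), (B,Y) → Nash equilibria.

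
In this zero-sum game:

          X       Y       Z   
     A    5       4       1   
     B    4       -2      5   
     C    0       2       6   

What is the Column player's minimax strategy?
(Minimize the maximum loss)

Column should play Y, value = 4

Work:
Column player minimizes Row's maximum payoff:
Column X: max payoff to Row = 5
Column Y: max payoff to Row = 4
Column Z: max payoff to Row = 6
Minimum is 4, achieved by column Y.
Minimax strategy: Y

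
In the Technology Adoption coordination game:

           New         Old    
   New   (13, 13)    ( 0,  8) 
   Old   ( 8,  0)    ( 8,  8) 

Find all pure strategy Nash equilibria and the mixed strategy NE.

Pure NE: (New, New) and (Old, Old); Mixed NE: p = 0.6154, q = 0.6154

Work:
Check pure NE:
(New, New): (13, 13) - no unilateral deviation beneficial
(Old, Old): (8, 8) - no unilateral deviation beneficial
Mixed NE: P1 plays New with p = 0.6154, P2 plays New with q = 0.6154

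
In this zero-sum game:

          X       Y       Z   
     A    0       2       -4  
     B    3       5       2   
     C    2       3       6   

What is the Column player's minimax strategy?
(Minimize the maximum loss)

Column should play X, value = 3

Work:
Column player minimizes Row's maximum payoff:
Column X: max payoff to Row = 3
Column Y: max payoff to Row = 5
Column Z: max payoff to Row = 6
Minimum is 3, achieved by column X.
Minimax strategy: X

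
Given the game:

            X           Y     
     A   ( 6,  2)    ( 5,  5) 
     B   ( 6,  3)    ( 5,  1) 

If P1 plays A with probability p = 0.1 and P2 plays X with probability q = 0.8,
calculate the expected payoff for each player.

E[P1] = 5.8, E[P2] = 2.6

Work:
E[P1] = p·q·π₁(A,X) + p·(1-q)·π₁(A,Y) + (1-p)·q·π₁(B,X) + (1-p)·(1-q)·π₁(B,Y)
= 0.1·0.8·6 + 0.1·0.2·5 + 0.9·0.8·6 + 0.9·0.2·5
= 5.8

E[P2] = 2.6 (similar calculation)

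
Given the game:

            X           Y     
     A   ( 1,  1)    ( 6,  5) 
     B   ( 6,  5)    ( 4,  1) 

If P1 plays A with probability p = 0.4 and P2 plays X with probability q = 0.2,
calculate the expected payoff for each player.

E[P1] = 4.64, E[P2] = 2.76

Work:
E[P1] = p·q·π₁(A,X) + p·(1-q)·π₁(A,Y) + (1-p)·q·π₁(B,X) + (1-p)·(1-q)·π₁(B,Y)
= 0.4·0.2·1 + 0.4·0.8·6 + 0.6·0.2·6 + 0.6·0.8·4
= 4.64

E[P2] = 2.76 (similar calculation)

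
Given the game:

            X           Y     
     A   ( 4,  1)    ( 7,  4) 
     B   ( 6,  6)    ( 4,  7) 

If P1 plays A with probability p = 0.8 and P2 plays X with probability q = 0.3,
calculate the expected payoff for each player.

E[P1] = 5.8, E[P2] = 3.82

Work:
E[P1] = p·q·π₁(A,X) + p·(1-q)·π₁(A,Y) + (1-p)·q·π₁(B,X) + (1-p)·(1-q)·π₁(B,Y)
= 0.8·0.3·4 + 0.8·0.7·7 + 0.2·0.3·6 + 0.2·0.7·4
= 5.8

E[P2] = 3.82 (similar calculation)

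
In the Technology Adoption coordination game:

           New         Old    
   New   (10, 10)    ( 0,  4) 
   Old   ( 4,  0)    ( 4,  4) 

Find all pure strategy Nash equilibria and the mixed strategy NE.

Pure NE: (New, New) and (Old, Old); Mixed NE: p = 0.4, q = 0.4

Work:
Check pure NE:
(New, New): (10, 10) - no unilateral deviation beneficial
(Old, Old): (4, 4) - no unilateral deviation beneficial
Mixed NE: P1 plays New with p = 0.4, P2 plays New with q = 0.4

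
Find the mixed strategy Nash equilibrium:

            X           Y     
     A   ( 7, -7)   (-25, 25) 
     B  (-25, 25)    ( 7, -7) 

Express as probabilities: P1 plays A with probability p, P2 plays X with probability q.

p = 0.5, q = 0.5

Work:
Find probabilities that make opponent indifferent:
P2 chooses q to make P1 indifferent between A and B
P1 chooses p to make P2 indifferent between X and Y
Mixed NE: P1 plays (A: 0.5, B: 0.5), P2 plays (X: 0.5, Y: 0.5)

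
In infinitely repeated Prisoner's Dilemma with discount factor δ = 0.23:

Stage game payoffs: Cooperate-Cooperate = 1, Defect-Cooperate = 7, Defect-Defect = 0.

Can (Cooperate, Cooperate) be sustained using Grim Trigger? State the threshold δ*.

δ* = 0.8571; since δ = 0.23 < 0.8571, cooperation cannot be sustained

Work:
For Grim Trigger:
Cooperate forever: 1/(1-δ)
Defect then punished: 7 + 0·δ/(1-δ)
Need: 1/(1-δ) ≥ 7 + 0·δ/(1-δ)
Solving: δ ≥ (T-R)/(T-P) = (7-1)/(7-0) = 0.8571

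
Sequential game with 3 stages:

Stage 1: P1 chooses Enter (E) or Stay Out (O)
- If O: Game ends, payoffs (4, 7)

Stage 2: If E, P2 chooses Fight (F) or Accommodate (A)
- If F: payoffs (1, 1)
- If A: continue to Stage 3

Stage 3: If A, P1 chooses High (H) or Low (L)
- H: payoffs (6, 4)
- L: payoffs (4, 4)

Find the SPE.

SPE: (E, A, H); Outcome (6, 4)

Work:
Stage 3: P1 chooses H (6 vs 4)
Stage 2: P2: F->1, A->4 (anticipating H). Choose A
Stage 1: P1: O->4, E->6 (anticipating A, H). Choose E
SPE path: E -> A -> H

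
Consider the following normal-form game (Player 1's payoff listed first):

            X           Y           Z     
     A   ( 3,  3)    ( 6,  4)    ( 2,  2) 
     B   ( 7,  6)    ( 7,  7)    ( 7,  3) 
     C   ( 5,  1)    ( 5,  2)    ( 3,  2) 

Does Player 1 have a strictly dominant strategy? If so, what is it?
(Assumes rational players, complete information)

Yes, Player 1's strictly dominant strategy is B

Work:
A strategy strictly dominates another if it gives a strictly higher payoff against every opponent action. Compare each pair of P1's strategies column-by-column:
  A vs B: [3 vs 7, 6 vs 7, 2 vs 7] → A does not strictly dominate B (column X: 3 ≤ 7)
  A vs C: [3 vs 5, 6 vs 5, 2 vs 3] → A does not strictly dominate C (column X: 3 ≤ 5)
  B vs A: [7 vs 3, 7 vs 6, 7 vs 2] → B strictly dominates A
  B vs C: [7 vs 5, 7 vs 5, 7 vs 3] → B strictly dominates C
  C vs A: [5 vs 3, 5 vs 6, 3 vs 2] → C does not strictly dominate A (column Y: 5 ≤ 6)
  C vs B: [5 vs 7, 5 vs 7, 3 vs 7] → C does not strictly dominate B (column X: 5 ≤ 7)
B strictly dominates every other strategy → strictly dominant.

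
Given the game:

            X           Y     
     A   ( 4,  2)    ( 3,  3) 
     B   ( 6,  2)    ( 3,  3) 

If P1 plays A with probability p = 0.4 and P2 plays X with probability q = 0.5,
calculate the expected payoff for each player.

E[P1] = 4.1, E[P2] = 2.5

Work:
E[P1] = p·q·π₁(A,X) + p·(1-q)·π₁(A,Y) + (1-p)·q·π₁(B,X) + (1-p)·(1-q)·π₁(B,Y)
= 0.4·0.5·4 + 0.4·0.5·3 + 0.6·0.5·6 + 0.6·0.5·3
= 4.1

E[P2] = 2.5 (similar calculation)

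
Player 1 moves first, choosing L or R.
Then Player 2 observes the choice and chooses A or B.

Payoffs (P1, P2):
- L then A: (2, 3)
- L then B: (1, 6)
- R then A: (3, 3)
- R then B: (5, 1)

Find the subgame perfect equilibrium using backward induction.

P1 plays R, P2 plays B after L and A after R; Payoff (3, 3)

Work:
Backward induction:
After L: P2 chooses B → P1 gets 1
After R: P2 chooses A → P1 gets 3
P1 chooses R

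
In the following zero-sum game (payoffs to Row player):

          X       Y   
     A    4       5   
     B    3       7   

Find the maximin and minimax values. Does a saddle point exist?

Maximin = 4, Minimax = 4, Saddle: True

Work:
Row minimums: [4, 3] → maximin = 4
Column maximums: [4, 7] → minimax = 4
Saddle point exists! Game value = 4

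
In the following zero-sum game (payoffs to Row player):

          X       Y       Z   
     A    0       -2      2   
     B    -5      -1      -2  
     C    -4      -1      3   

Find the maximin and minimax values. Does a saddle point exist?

Maximin = -2, Minimax = -1, Saddle: False

Work:
Row minimums: [-2, -5, -4] → maximin = -2
Column maximums: [0, -1, 3] → minimax = -1
No saddle point (maximin ≠ minimax). Mixed strategy needed.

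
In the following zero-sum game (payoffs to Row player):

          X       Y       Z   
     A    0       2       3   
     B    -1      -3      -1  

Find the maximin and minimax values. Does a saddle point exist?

Maximin = 0, Minimax = 0, Saddle: True

Work:
Row minimums: [0, -3] → maximin = 0
Column maximums: [0, 2, 3] → minimax = 0
Saddle point exists! Game value = 0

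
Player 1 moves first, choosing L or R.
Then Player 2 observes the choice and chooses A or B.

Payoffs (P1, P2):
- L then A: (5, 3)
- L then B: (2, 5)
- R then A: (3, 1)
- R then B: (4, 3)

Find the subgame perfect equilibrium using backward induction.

P1 plays R, P2 plays B after L and B after R; Payoff (4, 3)

Work:
Backward induction:
After L: P2 chooses B → P1 gets 2
After R: P2 chooses B → P1 gets 4
P1 chooses R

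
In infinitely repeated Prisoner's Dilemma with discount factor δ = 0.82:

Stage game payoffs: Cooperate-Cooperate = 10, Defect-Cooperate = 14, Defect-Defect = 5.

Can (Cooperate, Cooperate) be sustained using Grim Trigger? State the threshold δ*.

δ* = 0.4444; since δ = 0.82 ≥ 0.4444, cooperation can be sustained

Work:
For Grim Trigger:
Cooperate forever: 10/(1-δ)
Defect then punished: 14 + 5·δ/(1-δ)
Need: 10/(1-δ) ≥ 14 + 5·δ/(1-δ)
Solving: δ ≥ (T-R)/(T-P) = (14-10)/(14-5) = 0.4444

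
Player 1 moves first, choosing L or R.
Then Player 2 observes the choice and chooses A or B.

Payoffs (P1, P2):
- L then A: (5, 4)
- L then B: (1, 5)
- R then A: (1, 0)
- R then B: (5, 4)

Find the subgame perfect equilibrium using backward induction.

P1 plays R, P2 plays B after L and B after R; Payoff (5, 4)

Work:
Backward induction:
After L: P2 chooses B → P1 gets 1
After R: P2 chooses B → P1 gets 5
P1 chooses R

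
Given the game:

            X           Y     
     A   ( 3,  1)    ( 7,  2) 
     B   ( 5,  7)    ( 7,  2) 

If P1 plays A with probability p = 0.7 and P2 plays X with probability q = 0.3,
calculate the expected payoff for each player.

E[P1] = 5.98, E[P2] = 2.24

Work:
E[P1] = p·q·π₁(A,X) + p·(1-q)·π₁(A,Y) + (1-p)·q·π₁(B,X) + (1-p)·(1-q)·π₁(B,Y)
= 0.7·0.3·3 + 0.7·0.7·7 + 0.3·0.3·5 + 0.3·0.7·7
= 5.98

E[P2] = 2.24 (similar calculation)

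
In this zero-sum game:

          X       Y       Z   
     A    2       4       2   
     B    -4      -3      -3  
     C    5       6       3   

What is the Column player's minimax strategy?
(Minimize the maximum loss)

Column should play Z, value = 3

Work:
Column player minimizes Row's maximum payoff:
Column X: max payoff to Row = 5
Column Y: max payoff to Row = 6
Column Z: max payoff to Row = 3
Minimum is 3, achieved by column Z.
Minimax strategy: Z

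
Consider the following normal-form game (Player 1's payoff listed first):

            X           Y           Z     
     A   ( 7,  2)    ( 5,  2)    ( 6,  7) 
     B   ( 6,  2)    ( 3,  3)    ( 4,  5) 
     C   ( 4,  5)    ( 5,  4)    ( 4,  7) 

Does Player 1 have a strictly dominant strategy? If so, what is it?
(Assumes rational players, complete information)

No strictly dominant strategy exists for Player 1

Work:
A strategy strictly dominates another if it gives a strictly higher payoff against every opponent action. Compare each pair of P1's strategies column-by-column:
  A vs B: [7 vs 6, 5 vs 3, 6 vs 4] → A strictly dominates B
  A vs C: [7 vs 4, 5 vs 5, 6 vs 4] → A does not strictly dominate C (column Y: 5 ≤ 5)
  B vs A: [6 vs 7, 3 vs 5, 4 vs 6] → B does not strictly dominate A (column X: 6 ≤ 7)
  B vs C: [6 vs 4, 3 vs 5, 4 vs 4] → B does not strictly dominate C (column Y: 3 ≤ 5)
  C vs A: [4 vs 7, 5 vs 5, 4 vs 6] → C does not strictly dominate A (column X: 4 ≤ 7)
  C vs B: [4 vs 6, 5 vs 3, 4 vs 4] → C does not strictly dominate B (column X: 4 ≤ 6)
No single strategy strictly dominates all others → no strictly dominant strategy.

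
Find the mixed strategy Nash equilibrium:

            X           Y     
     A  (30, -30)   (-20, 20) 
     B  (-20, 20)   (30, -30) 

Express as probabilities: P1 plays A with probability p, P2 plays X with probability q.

p = 0.5, q = 0.5

Work:
Find probabilities that make opponent indifferent:
P2 chooses q to make P1 indifferent between A and B
P1 chooses p to make P2 indifferent between X and Y
Mixed NE: P1 plays (A: 0.5, B: 0.5), P2 plays (X: 0.5, Y: 0.5)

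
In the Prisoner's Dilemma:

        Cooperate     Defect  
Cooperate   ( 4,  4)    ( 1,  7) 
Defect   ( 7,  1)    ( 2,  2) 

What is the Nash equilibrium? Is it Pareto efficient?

(Defect, Defect) is NE; not Pareto efficient

Work:
Defect dominates Cooperate for both players:
If P2 cooperates: Defect (7) > Cooperate (4)
If P2 defects: Defect (2) > Cooperate (1)
NE: (Defect, Defect) with payoff (2, 2)
But (Cooperate, Cooperate) = (4, 4) Pareto dominates (2, 2)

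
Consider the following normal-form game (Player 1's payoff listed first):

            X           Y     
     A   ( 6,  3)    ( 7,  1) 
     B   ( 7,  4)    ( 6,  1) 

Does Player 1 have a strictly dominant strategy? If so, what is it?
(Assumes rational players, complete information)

No strictly dominant strategy exists for Player 1

Work:
A strategy strictly dominates another if it gives a strictly higher payoff against every opponent action. Compare each pair of P1's strategies column-by-column:
  A vs B: [6 vs 7, 7 vs 6] → A does not strictly dominate B (column X: 6 ≤ 7)
  B vs A: [7 vs 6, 6 vs 7] → B does not strictly dominate A (column Y: 6 ≤ 7)
No single strategy strictly dominates all others → no strictly dominant strategy.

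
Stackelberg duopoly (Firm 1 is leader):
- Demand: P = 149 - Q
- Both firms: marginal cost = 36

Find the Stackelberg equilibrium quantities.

q₁* (leader) = 56.5, q₂* (follower) = 28.25

Work:
Follower's reaction: q₂ = (a - c - q₁)/2
Leader substitutes: π₁ = q₁·(a - q₁ - (a-c-q₁)/2 - c)
FOC: q₁* = (149 - 36)/2 = 56.50
Then: q₂* = (149 - 36 - 56.5)/2 = 28.25
Leader has first-mover advantage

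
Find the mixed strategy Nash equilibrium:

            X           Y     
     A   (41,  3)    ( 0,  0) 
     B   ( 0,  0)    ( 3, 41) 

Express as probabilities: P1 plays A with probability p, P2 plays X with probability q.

p = 0.9318, q = 0.0682

Work:
Find probabilities that make opponent indifferent:
P2 chooses q to make P1 indifferent between A and B
P1 chooses p to make P2 indifferent between X and Y
Mixed NE: P1 plays (A: 0.9318, B: 0.0682), P2 plays (X: 0.0682, Y: 0.9318)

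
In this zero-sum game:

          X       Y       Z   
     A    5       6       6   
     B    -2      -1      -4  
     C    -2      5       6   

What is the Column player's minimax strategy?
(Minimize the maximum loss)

Column should play X, value = 5

Work:
Column player minimizes Row's maximum payoff:
Column X: max payoff to Row = 5
Column Y: max payoff to Row = 6
Column Z: max payoff to Row = 6
Minimum is 5, achieved by column X.
Minimax strategy: X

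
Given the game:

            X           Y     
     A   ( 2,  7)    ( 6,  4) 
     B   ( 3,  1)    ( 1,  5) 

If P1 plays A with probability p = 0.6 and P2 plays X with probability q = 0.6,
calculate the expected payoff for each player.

E[P1] = 3.04, E[P2] = 4.52

Work:
E[P1] = p·q·π₁(A,X) + p·(1-q)·π₁(A,Y) + (1-p)·q·π₁(B,X) + (1-p)·(1-q)·π₁(B,Y)
= 0.6·0.6·2 + 0.6·0.4·6 + 0.4·0.6·3 + 0.4·0.4·1
= 3.04

E[P2] = 4.52 (similar calculation)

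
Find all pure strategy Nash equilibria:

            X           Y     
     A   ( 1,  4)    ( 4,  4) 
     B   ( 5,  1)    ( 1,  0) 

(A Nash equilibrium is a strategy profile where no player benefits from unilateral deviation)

Nash equilibrium: (A, Y), (B, X)

Work:
Best responses:
  P1 vs X: payoffs [1, 5] → best response B (payoff 5)
  P1 vs Y: payoffs [4, 1] → best response A (payoff 4)
  P2 vs A: payoffs [4, 4] → best response X/Y (payoff 4)
  P2 vs B: payoffs [1, 0] → best response X (payoff 1)
Mutual best responses: (A,Y), (B,X) → Nash equilibria.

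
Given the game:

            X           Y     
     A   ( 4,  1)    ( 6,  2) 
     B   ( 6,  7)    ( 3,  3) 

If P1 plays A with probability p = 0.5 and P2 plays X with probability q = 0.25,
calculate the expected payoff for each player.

E[P1] = 4.625, E[P2] = 2.875

Work:
E[P1] = p·q·π₁(A,X) + p·(1-q)·π₁(A,Y) + (1-p)·q·π₁(B,X) + (1-p)·(1-q)·π₁(B,Y)
= 0.5·0.25·4 + 0.5·0.75·6 + 0.5·0.25·6 + 0.5·0.75·3
= 4.625

E[P2] = 2.875 (similar calculation)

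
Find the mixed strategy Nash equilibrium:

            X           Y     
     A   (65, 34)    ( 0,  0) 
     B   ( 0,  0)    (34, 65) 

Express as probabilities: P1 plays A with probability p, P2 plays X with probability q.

p = 0.6566, q = 0.3434

Work:
Find probabilities that make opponent indifferent:
P2 chooses q to make P1 indifferent between A and B
P1 chooses p to make P2 indifferent between X and Y
Mixed NE: P1 plays (A: 0.6566, B: 0.3434), P2 plays (X: 0.3434, Y: 0.6566)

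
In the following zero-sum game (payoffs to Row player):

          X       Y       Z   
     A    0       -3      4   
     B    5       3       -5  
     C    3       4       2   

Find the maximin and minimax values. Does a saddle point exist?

Maximin = 2, Minimax = 4, Saddle: False

Work:
Row minimums: [-3, -5, 2] → maximin = 2
Column maximums: [5, 4, 4] → minimax = 4
No saddle point (maximin ≠ minimax). Mixed strategy needed.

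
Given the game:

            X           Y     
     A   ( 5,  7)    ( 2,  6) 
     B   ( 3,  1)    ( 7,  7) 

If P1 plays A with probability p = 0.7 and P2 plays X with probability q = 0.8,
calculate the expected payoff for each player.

E[P1] = 4.22, E[P2] = 5.42

Work:
E[P1] = p·q·π₁(A,X) + p·(1-q)·π₁(A,Y) + (1-p)·q·π₁(B,X) + (1-p)·(1-q)·π₁(B,Y)
= 0.7·0.8·5 + 0.7·0.2·2 + 0.3·0.8·3 + 0.3·0.2·7
= 4.22

E[P2] = 5.42 (similar calculation)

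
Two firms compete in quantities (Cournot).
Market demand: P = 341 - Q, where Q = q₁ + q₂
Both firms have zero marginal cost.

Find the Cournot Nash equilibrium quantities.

q₁* = q₂* = 113.67; P* = 113.67

Work:
Profit: π_i = P·q_i = (a - q_i - q_j)·q_i
FOC: ∂π_i/∂q_i = a - 2q_i - q_j = 0
Reaction function: q_i = (341 - q_j)/2
Symmetry: q* = 341/3 = 113.67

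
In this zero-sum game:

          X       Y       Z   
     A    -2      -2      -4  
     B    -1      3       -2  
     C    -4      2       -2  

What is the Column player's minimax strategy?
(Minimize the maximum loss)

Column should play Z, value = -2

Work:
Column player minimizes Row's maximum payoff:
Column X: max payoff to Row = -1
Column Y: max payoff to Row = 3
Column Z: max payoff to Row = -2
Minimum is -2, achieved by column Z.
Minimax strategy: Z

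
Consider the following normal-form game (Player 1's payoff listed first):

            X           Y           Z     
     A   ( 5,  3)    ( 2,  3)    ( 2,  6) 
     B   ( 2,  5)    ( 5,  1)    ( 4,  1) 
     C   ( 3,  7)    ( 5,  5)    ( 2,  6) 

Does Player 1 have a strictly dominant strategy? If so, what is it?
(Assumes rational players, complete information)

No strictly dominant strategy exists for Player 1

Work:
A strategy strictly dominates another if it gives a strictly higher payoff against every opponent action. Compare each pair of P1's strategies column-by-column:
  A vs B: [5 vs 2, 2 vs 5, 2 vs 4] → A does not strictly dominate B (column Y: 2 ≤ 5)
  A vs C: [5 vs 3, 2 vs 5, 2 vs 2] → A does not strictly dominate C (column Y: 2 ≤ 5)
  B vs A: [2 vs 5, 5 vs 2, 4 vs 2] → B does not strictly dominate A (column X: 2 ≤ 5)
  B vs C: [2 vs 3, 5 vs 5, 4 vs 2] → B does not strictly dominate C (column X: 2 ≤ 3)
  C vs A: [3 vs 5, 5 vs 2, 2 vs 2] → C does not strictly dominate A (column X: 3 ≤ 5)
  C vs B: [3 vs 2, 5 vs 5, 2 vs 4] → C does not strictly dominate B (column Y: 5 ≤ 5)
No single strategy strictly dominates all others → no strictly dominant strategy.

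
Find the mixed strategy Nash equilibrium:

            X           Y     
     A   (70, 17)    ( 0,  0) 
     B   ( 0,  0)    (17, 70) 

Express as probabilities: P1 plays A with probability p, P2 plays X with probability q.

p = 0.8046, q = 0.1954

Work:
Find probabilities that make opponent indifferent:
P2 chooses q to make P1 indifferent between A and B
P1 chooses p to make P2 indifferent between X and Y
Mixed NE: P1 plays (A: 0.8046, B: 0.1954), P2 plays (X: 0.1954, Y: 0.8046)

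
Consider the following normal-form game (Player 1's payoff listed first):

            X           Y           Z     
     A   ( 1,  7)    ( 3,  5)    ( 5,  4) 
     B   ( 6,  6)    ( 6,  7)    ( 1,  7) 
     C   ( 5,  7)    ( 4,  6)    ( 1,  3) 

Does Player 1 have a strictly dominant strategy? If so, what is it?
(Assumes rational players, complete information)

No strictly dominant strategy exists for Player 1

Work:
A strategy strictly dominates another if it gives a strictly higher payoff against every opponent action. Compare each pair of P1's strategies column-by-column:
  A vs B: [1 vs 6, 3 vs 6, 5 vs 1] → A does not strictly dominate B (column X: 1 ≤ 6)
  A vs C: [1 vs 5, 3 vs 4, 5 vs 1] → A does not strictly dominate C (column X: 1 ≤ 5)
  B vs A: [6 vs 1, 6 vs 3, 1 vs 5] → B does not strictly dominate A (column Z: 1 ≤ 5)
  B vs C: [6 vs 5, 6 vs 4, 1 vs 1] → B does not strictly dominate C (column Z: 1 ≤ 1)
  C vs A: [5 vs 1, 4 vs 3, 1 vs 5] → C does not strictly dominate A (column Z: 1 ≤ 5)
  C vs B: [5 vs 6, 4 vs 6, 1 vs 1] → C does not strictly dominate B (column X: 5 ≤ 6)
No single strategy strictly dominates all others → no strictly dominant strategy.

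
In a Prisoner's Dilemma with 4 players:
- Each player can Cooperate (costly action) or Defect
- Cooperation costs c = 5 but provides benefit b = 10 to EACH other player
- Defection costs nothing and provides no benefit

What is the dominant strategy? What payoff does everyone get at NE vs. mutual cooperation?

Dominant: Defect; NE payoff = 0; Coop payoff = 25

Work:
Defect dominates (saves cost c = 5, benefit to others is external)
NE: All defect → everyone gets 0
If all cooperate: each receives (3)×10 - 5 = 25
Social dilemma: 25 > 0 but NE gives 0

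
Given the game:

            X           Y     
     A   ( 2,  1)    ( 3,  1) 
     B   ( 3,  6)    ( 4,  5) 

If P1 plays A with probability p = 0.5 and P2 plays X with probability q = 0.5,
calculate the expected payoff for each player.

E[P1] = 3.0, E[P2] = 3.25

Work:
E[P1] = p·q·π₁(A,X) + p·(1-q)·π₁(A,Y) + (1-p)·q·π₁(B,X) + (1-p)·(1-q)·π₁(B,Y)
= 0.5·0.5·2 + 0.5·0.5·3 + 0.5·0.5·3 + 0.5·0.5·4
= 3.0

E[P2] = 3.25 (similar calculation)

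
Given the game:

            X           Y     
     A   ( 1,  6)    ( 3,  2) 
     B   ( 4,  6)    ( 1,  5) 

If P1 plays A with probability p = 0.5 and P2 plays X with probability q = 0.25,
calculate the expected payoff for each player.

E[P1] = 2.125, E[P2] = 4.125

Work:
E[P1] = p·q·π₁(A,X) + p·(1-q)·π₁(A,Y) + (1-p)·q·π₁(B,X) + (1-p)·(1-q)·π₁(B,Y)
= 0.5·0.25·1 + 0.5·0.75·3 + 0.5·0.25·4 + 0.5·0.75·1
= 2.125

E[P2] = 4.125 (similar calculation)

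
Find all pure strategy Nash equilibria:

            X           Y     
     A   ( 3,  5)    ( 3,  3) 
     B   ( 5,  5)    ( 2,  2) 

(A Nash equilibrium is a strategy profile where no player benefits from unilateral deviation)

Nash equilibrium: (B, X)

Work:
Best responses:
  P1 vs X: payoffs [3, 5] → best response B (payoff 5)
  P1 vs Y: payoffs [3, 2] → best response A (payoff 3)
  P2 vs A: payoffs [5, 3] → best response X (payoff 5)
  P2 vs B: payoffs [5, 2] → best response X (payoff 5)
Mutual best responses: (B,X) → Nash equilibria.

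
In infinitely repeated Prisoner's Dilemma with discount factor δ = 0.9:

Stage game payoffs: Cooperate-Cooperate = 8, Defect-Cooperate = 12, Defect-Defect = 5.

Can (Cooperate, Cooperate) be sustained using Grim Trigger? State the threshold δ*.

δ* = 0.5714; since δ = 0.9 ≥ 0.5714, cooperation can be sustained

Work:
For Grim Trigger:
Cooperate forever: 8/(1-δ)
Defect then punished: 12 + 5·δ/(1-δ)
Need: 8/(1-δ) ≥ 12 + 5·δ/(1-δ)
Solving: δ ≥ (T-R)/(T-P) = (12-8)/(12-5) = 0.5714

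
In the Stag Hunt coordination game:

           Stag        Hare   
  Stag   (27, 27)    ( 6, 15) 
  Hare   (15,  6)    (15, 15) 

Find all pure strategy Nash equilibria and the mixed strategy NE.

Pure NE: (Stag, Stag) and (Hare, Hare); Mixed NE: p = 0.4286, q = 0.4286

Work:
Check pure NE:
(Stag, Stag): (27, 27) - no unilateral deviation beneficial
(Hare, Hare): (15, 15) - no unilateral deviation beneficial
Mixed NE: P1 plays Stag with p = 0.4286, P2 plays Stag with q = 0.4286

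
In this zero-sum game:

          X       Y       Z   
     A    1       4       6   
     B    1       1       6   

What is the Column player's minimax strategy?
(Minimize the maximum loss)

Column should play X, value = 1

Work:
Column player minimizes Row's maximum payoff:
Column X: max payoff to Row = 1
Column Y: max payoff to Row = 4
Column Z: max payoff to Row = 6
Minimum is 1, achieved by column X.
Minimax strategy: X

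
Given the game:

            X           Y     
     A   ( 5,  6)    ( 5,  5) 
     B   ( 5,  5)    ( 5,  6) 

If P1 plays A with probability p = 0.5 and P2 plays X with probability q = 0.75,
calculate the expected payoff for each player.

E[P1] = 5.0, E[P2] = 5.5

Work:
E[P1] = p·q·π₁(A,X) + p·(1-q)·π₁(A,Y) + (1-p)·q·π₁(B,X) + (1-p)·(1-q)·π₁(B,Y)
= 0.5·0.75·5 + 0.5·0.25·5 + 0.5·0.75·5 + 0.5·0.25·5
= 5.0

E[P2] = 5.5 (similar calculation)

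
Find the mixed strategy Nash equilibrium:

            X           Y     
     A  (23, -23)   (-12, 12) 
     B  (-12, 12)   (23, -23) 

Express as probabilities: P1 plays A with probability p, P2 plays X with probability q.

p = 0.5, q = 0.5

Work:
Find probabilities that make opponent indifferent:
P2 chooses q to make P1 indifferent between A and B
P1 chooses p to make P2 indifferent between X and Y
Mixed NE: P1 plays (A: 0.5, B: 0.5), P2 plays (X: 0.5, Y: 0.5)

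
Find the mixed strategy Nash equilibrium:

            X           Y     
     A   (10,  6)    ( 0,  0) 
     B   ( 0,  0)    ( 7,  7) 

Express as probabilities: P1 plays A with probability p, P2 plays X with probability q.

p = 0.5385, q = 0.4118

Work:
Find probabilities that make opponent indifferent:
P2 chooses q to make P1 indifferent between A and B
P1 chooses p to make P2 indifferent between X and Y
Mixed NE: P1 plays (A: 0.5385, B: 0.4615), P2 plays (X: 0.4118, Y: 0.5882)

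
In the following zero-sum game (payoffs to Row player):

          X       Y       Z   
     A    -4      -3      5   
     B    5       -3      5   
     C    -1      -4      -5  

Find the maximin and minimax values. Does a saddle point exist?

Maximin = -3, Minimax = -3, Saddle: True

Work:
Row minimums: [-4, -3, -5] → maximin = -3
Column maximums: [5, -3, 5] → minimax = -3
Saddle point exists! Game value = -3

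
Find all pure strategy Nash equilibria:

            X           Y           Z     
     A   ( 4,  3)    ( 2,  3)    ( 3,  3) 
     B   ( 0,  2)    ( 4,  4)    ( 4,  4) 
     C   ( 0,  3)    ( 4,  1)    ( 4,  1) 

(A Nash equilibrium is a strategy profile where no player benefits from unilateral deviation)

Nash equilibrium: (A, X), (B, Y), (B, Z)

Work:
Best responses:
  P1 vs X: payoffs [4, 0, 0] → best response A (payoff 4)
  P1 vs Y: payoffs [2, 4, 4] → best response B/C (payoff 4)
  P1 vs Z: payoffs [3, 4, 4] → best response B/C (payoff 4)
  P2 vs A: payoffs [3, 3, 3] → best response X/Y/Z (payoff 3)
  P2 vs B: payoffs [2, 4, 4] → best response Y/Z (payoff 4)
  P2 vs C: payoffs [3, 1, 1] → best response X (payoff 3)
Mutual best responses: (A,X), (B,Y), (B,Z) → Nash equilibria.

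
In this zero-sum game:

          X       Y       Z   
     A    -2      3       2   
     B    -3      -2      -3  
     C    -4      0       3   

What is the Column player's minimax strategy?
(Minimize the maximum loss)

Column should play X, value = -2

Work:
Column player minimizes Row's maximum payoff:
Column X: max payoff to Row = -2
Column Y: max payoff to Row = 3
Column Z: max payoff to Row = 3
Minimum is -2, achieved by column X.
Minimax strategy: X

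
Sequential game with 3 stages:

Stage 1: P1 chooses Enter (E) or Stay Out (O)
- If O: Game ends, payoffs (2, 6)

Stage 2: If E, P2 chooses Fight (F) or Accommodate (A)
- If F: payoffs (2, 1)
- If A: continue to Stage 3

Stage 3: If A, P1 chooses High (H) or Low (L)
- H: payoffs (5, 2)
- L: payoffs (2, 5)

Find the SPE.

SPE: (E, A, H); Outcome (5, 2)

Work:
Stage 3: P1 chooses H (5 vs 2)
Stage 2: P2: F->1, A->2 (anticipating H). Choose A
Stage 1: P1: O->2, E->5 (anticipating A, H). Choose E
SPE path: E -> A -> H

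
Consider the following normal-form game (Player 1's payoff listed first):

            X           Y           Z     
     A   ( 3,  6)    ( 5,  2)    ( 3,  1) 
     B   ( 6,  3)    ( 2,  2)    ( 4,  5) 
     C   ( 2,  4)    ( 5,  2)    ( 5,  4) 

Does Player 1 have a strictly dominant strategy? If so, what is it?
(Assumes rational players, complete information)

No strictly dominant strategy exists for Player 1

Work:
A strategy strictly dominates another if it gives a strictly higher payoff against every opponent action. Compare each pair of P1's strategies column-by-column:
  A vs B: [3 vs 6, 5 vs 2, 3 vs 4] → A does not strictly dominate B (column X: 3 ≤ 6)
  A vs C: [3 vs 2, 5 vs 5, 3 vs 5] → A does not strictly dominate C (column Y: 5 ≤ 5)
  B vs A: [6 vs 3, 2 vs 5, 4 vs 3] → B does not strictly dominate A (column Y: 2 ≤ 5)
  B vs C: [6 vs 2, 2 vs 5, 4 vs 5] → B does not strictly dominate C (column Y: 2 ≤ 5)
  C vs A: [2 vs 3, 5 vs 5, 5 vs 3] → C does not strictly dominate A (column X: 2 ≤ 3)
  C vs B: [2 vs 6, 5 vs 2, 5 vs 4] → C does not strictly dominate B (column X: 2 ≤ 6)
No single strategy strictly dominates all others → no strictly dominant strategy.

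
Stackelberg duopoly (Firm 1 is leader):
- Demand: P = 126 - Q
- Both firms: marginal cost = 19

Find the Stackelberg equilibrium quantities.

q₁* (leader) = 53.5, q₂* (follower) = 26.75

Work:
Follower's reaction: q₂ = (a - c - q₁)/2
Leader substitutes: π₁ = q₁·(a - q₁ - (a-c-q₁)/2 - c)
FOC: q₁* = (126 - 19)/2 = 53.50
Then: q₂* = (126 - 19 - 53.5)/2 = 26.75
Leader has first-mover advantage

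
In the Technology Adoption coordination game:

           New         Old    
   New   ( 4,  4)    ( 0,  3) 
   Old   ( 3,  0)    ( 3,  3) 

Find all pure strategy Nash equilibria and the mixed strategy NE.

Pure NE: (New, New) and (Old, Old); Mixed NE: p = 0.75, q = 0.75

Work:
Check pure NE:
(New, New): (4, 4) - no unilateral deviation beneficial
(Old, Old): (3, 3) - no unilateral deviation beneficial
Mixed NE: P1 plays New with p = 0.75, P2 plays New with q = 0.75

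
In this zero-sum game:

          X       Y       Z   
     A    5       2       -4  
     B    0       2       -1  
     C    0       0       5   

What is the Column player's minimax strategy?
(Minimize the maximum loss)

Column should play Y, value = 2

Work:
Column player minimizes Row's maximum payoff:
Column X: max payoff to Row = 5
Column Y: max payoff to Row = 2
Column Z: max payoff to Row = 5
Minimum is 2, achieved by column Y.
Minimax strategy: Y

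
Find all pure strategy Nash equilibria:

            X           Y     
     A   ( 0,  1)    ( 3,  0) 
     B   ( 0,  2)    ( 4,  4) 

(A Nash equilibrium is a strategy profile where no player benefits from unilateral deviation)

Nash equilibrium: (A, X), (B, Y)

Work:
Best responses:
  P1 vs X: payoffs [0, 0] → best response A/B (payoff 0)
  P1 vs Y: payoffs [3, 4] → best response B (payoff 4)
  P2 vs A: payoffs [1, 0] → best response X (payoff 1)
  P2 vs B: payoffs [2, 4] → best response Y (payoff 4)
Mutual best responses: (A,X), (B,Y) → Nash equilibria.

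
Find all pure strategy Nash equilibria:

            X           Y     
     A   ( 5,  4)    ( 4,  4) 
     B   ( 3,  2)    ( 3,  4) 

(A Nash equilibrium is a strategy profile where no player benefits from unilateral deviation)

Nash equilibrium: (A, X), (A, Y)

Work:
Best responses:
  P1 vs X: payoffs [5, 3] → best response A (payoff 5)
  P1 vs Y: payoffs [4, 3] → best response A (payoff 4)
  P2 vs A: payoffs [4, 4] → best response X/Y (payoff 4)
  P2 vs B: payoffs [2, 4] → best response Y (payoff 4)
Mutual best responses: (A,X), (A,Y) → Nash equilibria.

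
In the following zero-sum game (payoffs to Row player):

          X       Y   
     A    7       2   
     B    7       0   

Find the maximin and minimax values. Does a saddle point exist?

Maximin = 2, Minimax = 2, Saddle: True

Work:
Row minimums: [2, 0] → maximin = 2
Column maximums: [7, 2] → minimax = 2
Saddle point exists! Game value = 2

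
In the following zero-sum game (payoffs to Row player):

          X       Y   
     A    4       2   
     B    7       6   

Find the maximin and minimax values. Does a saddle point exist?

Maximin = 6, Minimax = 6, Saddle: True

Work:
Row minimums: [2, 6] → maximin = 6
Column maximums: [7, 6] → minimax = 6
Saddle point exists! Game value = 6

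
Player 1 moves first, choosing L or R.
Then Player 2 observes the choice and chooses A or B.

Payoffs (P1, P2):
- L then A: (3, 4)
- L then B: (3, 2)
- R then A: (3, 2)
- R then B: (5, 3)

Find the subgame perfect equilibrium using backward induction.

P1 plays R, P2 plays A after L and B after R; Payoff (5, 3)

Work:
Backward induction:
After L: P2 chooses A → P1 gets 3
After R: P2 chooses B → P1 gets 5
P1 chooses R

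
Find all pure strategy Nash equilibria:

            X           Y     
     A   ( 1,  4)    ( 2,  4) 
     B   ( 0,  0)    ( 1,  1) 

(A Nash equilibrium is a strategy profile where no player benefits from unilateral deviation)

Nash equilibrium: (A, X), (A, Y)

Work:
Best responses:
  P1 vs X: payoffs [1, 0] → best response A (payoff 1)
  P1 vs Y: payoffs [2, 1] → best response A (payoff 2)
  P2 vs A: payoffs [4, 4] → best response X/Y (payoff 4)
  P2 vs B: payoffs [0, 1] → best response Y (payoff 1)
Mutual best responses: (A,X), (A,Y) → Nash equilibria.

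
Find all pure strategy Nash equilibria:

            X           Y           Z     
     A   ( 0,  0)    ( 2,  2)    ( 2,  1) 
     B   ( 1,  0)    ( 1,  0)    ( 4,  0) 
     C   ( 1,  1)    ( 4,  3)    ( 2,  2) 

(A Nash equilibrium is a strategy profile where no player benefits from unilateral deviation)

Nash equilibrium: (B, X), (B, Z), (C, Y)

Work:
Best responses:
  P1 vs X: payoffs [0, 1, 1] → best response B/C (payoff 1)
  P1 vs Y: payoffs [2, 1, 4] → best response C (payoff 4)
  P1 vs Z: payoffs [2, 4, 2] → best response B (payoff 4)
  P2 vs A: payoffs [0, 2, 1] → best response Y (payoff 2)
  P2 vs B: payoffs [0, 0, 0] → best response X/Y/Z (payoff 0)
  P2 vs C: payoffs [1, 3, 2] → best response Y (payoff 3)
Mutual best responses: (B,X), (B,Z), (C,Y) → Nash equilibria.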